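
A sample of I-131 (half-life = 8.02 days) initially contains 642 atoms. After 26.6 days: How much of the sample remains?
N = N₀(1/2)^(t/t½) = 64.43 atoms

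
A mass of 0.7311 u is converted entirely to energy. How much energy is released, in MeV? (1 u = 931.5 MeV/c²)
E = mc² = 681 MeV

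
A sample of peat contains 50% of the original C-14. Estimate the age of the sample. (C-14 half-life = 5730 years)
Age = t½ × log₂(1/ratio) = 5730 years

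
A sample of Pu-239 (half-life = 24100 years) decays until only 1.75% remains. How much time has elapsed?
t = t½ × log₂(N₀/N) = 1.407e5 years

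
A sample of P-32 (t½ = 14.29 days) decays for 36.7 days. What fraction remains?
N/N₀ = (1/2)^(t/t½) = 0.1686 = 16.9%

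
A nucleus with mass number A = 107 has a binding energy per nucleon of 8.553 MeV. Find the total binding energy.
B.E. = 8.553 × 107 = 915.2 MeV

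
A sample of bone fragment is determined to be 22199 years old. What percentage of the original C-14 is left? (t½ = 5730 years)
N/N₀ = (1/2)^(t/t½) = 0.0682 = 6.82%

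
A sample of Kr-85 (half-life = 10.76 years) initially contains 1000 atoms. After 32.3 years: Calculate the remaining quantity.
N = N₀(1/2)^(t/t½) = 124.8 atoms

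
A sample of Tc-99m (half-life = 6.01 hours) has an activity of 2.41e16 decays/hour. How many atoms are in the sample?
N = A/λ = 2.09e17 atoms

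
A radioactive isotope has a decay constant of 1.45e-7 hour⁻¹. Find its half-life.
t½ = ln(2)/λ = 4.78e6 hours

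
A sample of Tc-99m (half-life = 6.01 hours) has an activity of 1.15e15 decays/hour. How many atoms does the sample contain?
N = A/λ = 9.971e15 atoms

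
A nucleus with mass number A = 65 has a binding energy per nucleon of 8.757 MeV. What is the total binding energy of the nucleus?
B.E. = 8.757 × 65 = 569.2 MeV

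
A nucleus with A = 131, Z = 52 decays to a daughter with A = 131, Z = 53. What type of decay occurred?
ΔA = 0, ΔZ = +1 ⇒ beta-minus decay (β⁻)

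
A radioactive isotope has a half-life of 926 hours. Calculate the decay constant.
λ = ln(2)/t½ = 7.485e-4 hour⁻¹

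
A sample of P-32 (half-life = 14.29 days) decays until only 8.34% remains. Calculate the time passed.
t = t½ × log₂(N₀/N) = 51.21 days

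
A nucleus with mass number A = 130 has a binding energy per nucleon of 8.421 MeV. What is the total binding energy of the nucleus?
B.E. = 8.421 × 130 = 1095 MeV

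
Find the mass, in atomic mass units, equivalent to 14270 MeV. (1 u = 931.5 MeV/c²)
m = E/c² = 15.32 u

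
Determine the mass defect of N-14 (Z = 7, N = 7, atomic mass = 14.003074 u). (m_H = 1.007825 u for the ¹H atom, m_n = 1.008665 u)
Δm = Z·m_H + N·m_n − M = 0.1124 u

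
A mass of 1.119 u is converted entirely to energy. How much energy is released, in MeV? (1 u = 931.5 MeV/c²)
E = mc² = 1042 MeV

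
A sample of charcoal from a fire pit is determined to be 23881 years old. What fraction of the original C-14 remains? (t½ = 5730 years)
N/N₀ = (1/2)^(t/t½) = 0.05564 = 5.56%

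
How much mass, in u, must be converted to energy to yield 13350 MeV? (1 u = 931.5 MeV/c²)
m = E/c² = 14.33 u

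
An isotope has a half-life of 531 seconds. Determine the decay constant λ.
λ = ln(2)/t½ = 0.001305 second⁻¹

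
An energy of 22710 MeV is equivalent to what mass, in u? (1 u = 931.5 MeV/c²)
m = E/c² = 24.38 u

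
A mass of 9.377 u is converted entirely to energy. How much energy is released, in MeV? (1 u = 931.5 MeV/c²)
E = mc² = 8735 MeV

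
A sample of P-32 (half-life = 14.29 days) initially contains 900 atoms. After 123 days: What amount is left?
N = N₀(1/2)^(t/t½) = 2.308 atoms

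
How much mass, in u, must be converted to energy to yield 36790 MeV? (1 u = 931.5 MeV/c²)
m = E/c² = 39.5 u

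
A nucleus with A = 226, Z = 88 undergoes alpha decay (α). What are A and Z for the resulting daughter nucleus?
Daughter: A = 222, Z = 86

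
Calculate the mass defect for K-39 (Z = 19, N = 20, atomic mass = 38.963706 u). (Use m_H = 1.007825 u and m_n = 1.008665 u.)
Δm = Z·m_H + N·m_n − M = 0.3583 u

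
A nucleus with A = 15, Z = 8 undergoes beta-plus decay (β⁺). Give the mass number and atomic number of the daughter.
Daughter: A = 15, Z = 7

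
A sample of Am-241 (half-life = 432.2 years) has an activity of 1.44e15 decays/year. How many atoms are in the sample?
N = A/λ = 8.979e17 atoms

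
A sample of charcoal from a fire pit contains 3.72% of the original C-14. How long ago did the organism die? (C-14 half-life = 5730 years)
Age = t½ × log₂(1/ratio) = 27210 years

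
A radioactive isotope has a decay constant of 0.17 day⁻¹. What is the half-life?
t½ = ln(2)/λ = 4.077 days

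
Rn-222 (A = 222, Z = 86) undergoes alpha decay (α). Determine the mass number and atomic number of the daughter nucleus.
Daughter: A = 218, Z = 84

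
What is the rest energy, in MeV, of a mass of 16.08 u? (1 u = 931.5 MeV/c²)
E = mc² = 14980 MeV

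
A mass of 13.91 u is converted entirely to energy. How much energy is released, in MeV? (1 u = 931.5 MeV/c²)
E = mc² = 12960 MeV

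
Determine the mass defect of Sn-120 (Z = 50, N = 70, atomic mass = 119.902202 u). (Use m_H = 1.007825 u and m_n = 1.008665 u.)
Δm = Z·m_H + N·m_n − M = 1.096 u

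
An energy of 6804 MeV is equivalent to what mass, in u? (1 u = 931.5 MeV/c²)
m = E/c² = 7.304 u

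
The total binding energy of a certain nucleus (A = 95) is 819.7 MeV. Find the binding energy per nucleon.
B.E./A = 819.7/95 = 8.628 MeV/nucleon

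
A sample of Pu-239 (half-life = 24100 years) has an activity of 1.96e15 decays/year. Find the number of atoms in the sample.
N = A/λ = 6.815e19 atoms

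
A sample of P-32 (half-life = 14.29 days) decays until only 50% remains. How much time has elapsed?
t = t½ × log₂(N₀/N) = 14.29 days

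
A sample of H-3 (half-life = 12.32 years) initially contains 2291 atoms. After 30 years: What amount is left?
N = N₀(1/2)^(t/t½) = 423.6 atoms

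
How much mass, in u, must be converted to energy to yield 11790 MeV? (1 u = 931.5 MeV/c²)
m = E/c² = 12.66 u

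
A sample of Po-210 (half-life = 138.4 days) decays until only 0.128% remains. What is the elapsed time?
t = t½ × log₂(N₀/N) = 1330 days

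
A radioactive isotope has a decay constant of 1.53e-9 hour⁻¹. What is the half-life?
t½ = ln(2)/λ = 4.53e8 hours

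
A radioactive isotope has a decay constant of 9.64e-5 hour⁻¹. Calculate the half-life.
t½ = ln(2)/λ = 7190 hours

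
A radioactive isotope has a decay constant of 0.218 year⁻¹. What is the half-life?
t½ = ln(2)/λ = 3.18 years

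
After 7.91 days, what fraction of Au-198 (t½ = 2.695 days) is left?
N/N₀ = (1/2)^(t/t½) = 0.1308 = 13.1%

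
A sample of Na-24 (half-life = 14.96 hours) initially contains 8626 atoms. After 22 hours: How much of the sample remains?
N = N₀(1/2)^(t/t½) = 3113 atoms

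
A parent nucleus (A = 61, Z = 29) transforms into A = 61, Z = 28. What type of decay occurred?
ΔA = 0, ΔZ = -1 ⇒ beta-plus decay (β⁺) or electron capture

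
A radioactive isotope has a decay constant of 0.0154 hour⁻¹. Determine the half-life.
t½ = ln(2)/λ = 45.01 hours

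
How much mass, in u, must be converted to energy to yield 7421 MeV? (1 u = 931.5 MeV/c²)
m = E/c² = 7.967 u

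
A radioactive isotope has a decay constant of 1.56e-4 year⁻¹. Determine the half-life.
t½ = ln(2)/λ = 4443 years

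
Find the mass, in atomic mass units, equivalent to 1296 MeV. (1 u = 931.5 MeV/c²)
m = E/c² = 1.391 u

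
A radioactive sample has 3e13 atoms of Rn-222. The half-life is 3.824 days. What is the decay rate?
A = λN = 5.438e12 decays/day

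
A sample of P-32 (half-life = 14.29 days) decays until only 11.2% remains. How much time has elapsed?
t = t½ × log₂(N₀/N) = 45.13 days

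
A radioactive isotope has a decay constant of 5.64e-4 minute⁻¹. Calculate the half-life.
t½ = ln(2)/λ = 1229 minutes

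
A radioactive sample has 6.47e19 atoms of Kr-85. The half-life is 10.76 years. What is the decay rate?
A = λN = 4.168e18 decays/year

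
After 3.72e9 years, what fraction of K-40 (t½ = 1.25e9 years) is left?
N/N₀ = (1/2)^(t/t½) = 0.1271 = 12.7%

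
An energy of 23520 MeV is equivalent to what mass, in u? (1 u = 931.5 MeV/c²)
m = E/c² = 25.25 u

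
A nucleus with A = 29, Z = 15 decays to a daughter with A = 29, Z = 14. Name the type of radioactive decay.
ΔA = 0, ΔZ = -1 ⇒ beta-plus decay (β⁺) or electron capture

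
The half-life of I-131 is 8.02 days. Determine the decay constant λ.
λ = ln(2)/t½ = 0.08643 day⁻¹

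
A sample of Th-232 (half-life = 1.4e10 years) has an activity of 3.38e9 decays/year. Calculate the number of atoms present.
N = A/λ = 6.827e19 atoms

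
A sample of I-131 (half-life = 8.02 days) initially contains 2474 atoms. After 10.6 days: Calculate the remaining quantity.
N = N₀(1/2)^(t/t½) = 989.8 atoms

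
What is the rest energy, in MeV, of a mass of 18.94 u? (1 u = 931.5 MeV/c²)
E = mc² = 17640 MeV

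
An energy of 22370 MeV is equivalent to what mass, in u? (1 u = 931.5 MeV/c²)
m = E/c² = 24.02 u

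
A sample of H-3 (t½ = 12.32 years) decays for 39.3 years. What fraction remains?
N/N₀ = (1/2)^(t/t½) = 0.1096 = 11%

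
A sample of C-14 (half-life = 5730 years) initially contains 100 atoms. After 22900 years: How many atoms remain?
N = N₀(1/2)^(t/t½) = 6.265 atoms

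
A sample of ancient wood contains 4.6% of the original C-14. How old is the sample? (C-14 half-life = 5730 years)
Age = t½ × log₂(1/ratio) = 25450 years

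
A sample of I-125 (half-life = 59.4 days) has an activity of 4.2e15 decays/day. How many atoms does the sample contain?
N = A/λ = 3.599e17 atoms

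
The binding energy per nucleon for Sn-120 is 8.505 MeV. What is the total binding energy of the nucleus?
B.E. = 8.505 × 120 = 1021 MeV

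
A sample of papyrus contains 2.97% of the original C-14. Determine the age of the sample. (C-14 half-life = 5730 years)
Age = t½ × log₂(1/ratio) = 29070 years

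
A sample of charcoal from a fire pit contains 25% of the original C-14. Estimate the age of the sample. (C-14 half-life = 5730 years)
Age = t½ × log₂(1/ratio) = 11460 years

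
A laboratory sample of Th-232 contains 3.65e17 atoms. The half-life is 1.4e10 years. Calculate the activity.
A = λN = 1.807e7 decays/year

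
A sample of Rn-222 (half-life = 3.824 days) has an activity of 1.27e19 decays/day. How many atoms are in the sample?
N = A/λ = 7.006e19 atoms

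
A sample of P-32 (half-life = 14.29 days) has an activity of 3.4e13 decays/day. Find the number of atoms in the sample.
N = A/λ = 7.009e14 atoms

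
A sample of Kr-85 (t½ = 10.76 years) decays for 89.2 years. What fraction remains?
N/N₀ = (1/2)^(t/t½) = 0.003195 = 0.32%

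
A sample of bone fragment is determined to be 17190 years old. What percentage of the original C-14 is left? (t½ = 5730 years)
N/N₀ = (1/2)^(t/t½) = 0.125 = 12.5%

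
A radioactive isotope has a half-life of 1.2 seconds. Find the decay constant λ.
λ = ln(2)/t½ = 0.5776 second⁻¹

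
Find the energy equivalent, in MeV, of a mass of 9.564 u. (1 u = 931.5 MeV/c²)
E = mc² = 8909 MeV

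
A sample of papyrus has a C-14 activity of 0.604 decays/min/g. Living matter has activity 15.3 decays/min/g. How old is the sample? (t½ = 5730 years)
Age = t½ × log₂(A₀/A) = 26720 years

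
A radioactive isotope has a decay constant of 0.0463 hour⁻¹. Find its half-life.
t½ = ln(2)/λ = 14.97 hours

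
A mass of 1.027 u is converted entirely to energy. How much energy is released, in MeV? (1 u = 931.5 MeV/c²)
E = mc² = 956.7 MeV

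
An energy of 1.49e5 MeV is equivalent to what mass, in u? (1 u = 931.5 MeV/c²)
m = E/c² = 160 u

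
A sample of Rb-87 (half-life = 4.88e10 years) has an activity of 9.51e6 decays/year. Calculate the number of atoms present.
N = A/λ = 6.695e17 atoms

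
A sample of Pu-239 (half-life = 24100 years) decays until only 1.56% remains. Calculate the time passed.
t = t½ × log₂(N₀/N) = 1.447e5 years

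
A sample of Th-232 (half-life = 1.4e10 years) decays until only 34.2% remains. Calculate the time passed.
t = t½ × log₂(N₀/N) = 2.167e10 years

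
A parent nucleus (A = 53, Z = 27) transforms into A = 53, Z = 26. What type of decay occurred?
ΔA = 0, ΔZ = -1 ⇒ beta-plus decay (β⁺) or electron capture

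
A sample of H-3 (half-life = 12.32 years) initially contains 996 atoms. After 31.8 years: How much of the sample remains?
N = N₀(1/2)^(t/t½) = 166.4 atoms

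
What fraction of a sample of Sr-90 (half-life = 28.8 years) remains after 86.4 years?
N/N₀ = (1/2)^(t/t½) = 0.125 = 12.5%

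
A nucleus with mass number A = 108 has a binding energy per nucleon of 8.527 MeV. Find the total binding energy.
B.E. = 8.527 × 108 = 920.9 MeV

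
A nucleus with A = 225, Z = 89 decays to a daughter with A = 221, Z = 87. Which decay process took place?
ΔA = -4, ΔZ = -2 ⇒ alpha decay (α)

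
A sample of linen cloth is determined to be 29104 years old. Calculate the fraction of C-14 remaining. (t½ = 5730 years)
N/N₀ = (1/2)^(t/t½) = 0.02958 = 2.96%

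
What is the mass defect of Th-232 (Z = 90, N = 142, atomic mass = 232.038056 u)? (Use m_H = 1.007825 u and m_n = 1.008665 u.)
Δm = Z·m_H + N·m_n − M = 1.897 u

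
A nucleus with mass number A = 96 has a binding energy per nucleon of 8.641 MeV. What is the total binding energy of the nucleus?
B.E. = 8.641 × 96 = 829.5 MeV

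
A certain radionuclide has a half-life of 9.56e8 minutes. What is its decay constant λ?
λ = ln(2)/t½ = 7.25e-10 minute⁻¹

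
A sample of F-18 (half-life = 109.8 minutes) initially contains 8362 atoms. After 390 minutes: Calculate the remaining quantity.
N = N₀(1/2)^(t/t½) = 713 atoms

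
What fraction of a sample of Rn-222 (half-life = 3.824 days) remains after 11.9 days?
N/N₀ = (1/2)^(t/t½) = 0.1157 = 11.6%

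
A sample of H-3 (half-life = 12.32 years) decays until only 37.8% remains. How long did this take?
t = t½ × log₂(N₀/N) = 17.29 years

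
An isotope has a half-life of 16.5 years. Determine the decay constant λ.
λ = ln(2)/t½ = 0.04201 year⁻¹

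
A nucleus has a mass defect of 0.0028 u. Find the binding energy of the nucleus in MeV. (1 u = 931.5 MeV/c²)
B.E. = Δm × 931.5 = 2.608 MeV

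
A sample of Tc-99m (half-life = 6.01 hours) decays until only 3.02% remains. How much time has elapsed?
t = t½ × log₂(N₀/N) = 30.35 hours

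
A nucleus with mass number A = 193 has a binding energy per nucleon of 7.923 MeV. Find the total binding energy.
B.E. = 7.923 × 193 = 1529 MeV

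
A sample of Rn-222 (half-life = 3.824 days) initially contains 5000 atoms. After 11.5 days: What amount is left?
N = N₀(1/2)^(t/t½) = 621.8 atoms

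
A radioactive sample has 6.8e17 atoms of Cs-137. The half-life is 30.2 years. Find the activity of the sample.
A = λN = 1.561e16 decays/year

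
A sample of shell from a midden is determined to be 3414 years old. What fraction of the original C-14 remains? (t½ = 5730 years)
N/N₀ = (1/2)^(t/t½) = 0.6617 = 66.2%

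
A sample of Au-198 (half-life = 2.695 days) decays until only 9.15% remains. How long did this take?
t = t½ × log₂(N₀/N) = 9.298 days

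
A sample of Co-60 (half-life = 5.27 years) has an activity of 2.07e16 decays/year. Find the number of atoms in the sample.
N = A/λ = 1.574e17 atoms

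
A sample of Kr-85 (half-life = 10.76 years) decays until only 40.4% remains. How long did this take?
t = t½ × log₂(N₀/N) = 14.07 years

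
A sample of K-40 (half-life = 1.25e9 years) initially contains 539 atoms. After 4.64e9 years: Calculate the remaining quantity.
N = N₀(1/2)^(t/t½) = 41.13 atoms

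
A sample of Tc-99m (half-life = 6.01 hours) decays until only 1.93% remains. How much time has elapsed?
t = t½ × log₂(N₀/N) = 34.23 hours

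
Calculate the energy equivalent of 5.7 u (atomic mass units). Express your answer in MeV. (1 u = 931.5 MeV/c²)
E = mc² = 5310 MeV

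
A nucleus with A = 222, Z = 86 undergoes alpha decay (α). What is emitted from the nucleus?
α particle = ⁴₂He (2 protons + 2 neutrons)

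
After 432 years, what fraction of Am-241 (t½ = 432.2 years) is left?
N/N₀ = (1/2)^(t/t½) = 0.5002 = 50%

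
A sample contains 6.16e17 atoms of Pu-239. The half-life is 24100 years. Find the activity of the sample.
A = λN = 1.772e13 decays/year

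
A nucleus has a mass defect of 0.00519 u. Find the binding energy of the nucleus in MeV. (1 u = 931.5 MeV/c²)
B.E. = Δm × 931.5 = 4.834 MeV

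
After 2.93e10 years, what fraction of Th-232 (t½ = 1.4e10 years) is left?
N/N₀ = (1/2)^(t/t½) = 0.2344 = 23.4%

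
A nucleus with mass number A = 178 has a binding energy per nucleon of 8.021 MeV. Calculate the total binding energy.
B.E. = 8.021 × 178 = 1428 MeV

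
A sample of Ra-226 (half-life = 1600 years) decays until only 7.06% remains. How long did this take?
t = t½ × log₂(N₀/N) = 6119 years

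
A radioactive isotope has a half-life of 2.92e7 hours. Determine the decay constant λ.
λ = ln(2)/t½ = 2.374e-8 hour⁻¹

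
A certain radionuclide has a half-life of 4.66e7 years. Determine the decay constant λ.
λ = ln(2)/t½ = 1.487e-8 year⁻¹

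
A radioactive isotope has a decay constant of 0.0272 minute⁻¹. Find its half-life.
t½ = ln(2)/λ = 25.48 minutes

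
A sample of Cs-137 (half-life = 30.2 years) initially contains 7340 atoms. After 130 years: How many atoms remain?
N = N₀(1/2)^(t/t½) = 371.4 atoms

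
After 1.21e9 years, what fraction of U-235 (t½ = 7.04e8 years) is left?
N/N₀ = (1/2)^(t/t½) = 0.3038 = 30.4%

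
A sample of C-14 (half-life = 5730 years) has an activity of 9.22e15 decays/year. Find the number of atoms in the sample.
N = A/λ = 7.622e19 atoms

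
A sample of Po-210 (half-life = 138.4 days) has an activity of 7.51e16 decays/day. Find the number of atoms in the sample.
N = A/λ = 1.5e19 atoms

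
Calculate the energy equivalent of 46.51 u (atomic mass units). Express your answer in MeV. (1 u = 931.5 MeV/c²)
E = mc² = 43320 MeV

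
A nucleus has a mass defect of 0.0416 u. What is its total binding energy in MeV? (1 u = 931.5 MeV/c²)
B.E. = Δm × 931.5 = 38.75 MeV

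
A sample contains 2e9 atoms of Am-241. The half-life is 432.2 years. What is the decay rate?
A = λN = 3.208e6 decays/year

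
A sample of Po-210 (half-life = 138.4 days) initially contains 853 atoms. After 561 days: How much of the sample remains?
N = N₀(1/2)^(t/t½) = 51.37 atoms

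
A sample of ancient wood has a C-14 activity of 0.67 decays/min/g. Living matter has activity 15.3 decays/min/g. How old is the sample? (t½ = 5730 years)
Age = t½ × log₂(A₀/A) = 25860 years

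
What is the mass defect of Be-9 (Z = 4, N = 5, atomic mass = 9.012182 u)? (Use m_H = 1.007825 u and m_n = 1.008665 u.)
Δm = Z·m_H + N·m_n − M = 0.06244 u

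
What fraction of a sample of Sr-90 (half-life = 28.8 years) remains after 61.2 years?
N/N₀ = (1/2)^(t/t½) = 0.2293 = 22.9%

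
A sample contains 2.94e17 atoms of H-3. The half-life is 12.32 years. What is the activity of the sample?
A = λN = 1.654e16 decays/year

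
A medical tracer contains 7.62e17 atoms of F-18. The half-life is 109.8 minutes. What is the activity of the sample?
A = λN = 4.81e15 decays/minute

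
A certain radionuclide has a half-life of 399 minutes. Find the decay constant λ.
λ = ln(2)/t½ = 0.001737 minute⁻¹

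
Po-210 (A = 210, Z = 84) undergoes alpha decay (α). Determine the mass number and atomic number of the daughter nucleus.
Daughter: A = 206, Z = 82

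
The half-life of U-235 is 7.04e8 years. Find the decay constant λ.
λ = ln(2)/t½ = 9.846e-10 year⁻¹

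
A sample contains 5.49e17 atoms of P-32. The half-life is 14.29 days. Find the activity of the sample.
A = λN = 2.663e16 decays/day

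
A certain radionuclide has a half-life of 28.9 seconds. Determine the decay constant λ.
λ = ln(2)/t½ = 0.02398 second⁻¹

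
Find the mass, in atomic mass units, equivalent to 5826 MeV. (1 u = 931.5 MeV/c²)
m = E/c² = 6.254 u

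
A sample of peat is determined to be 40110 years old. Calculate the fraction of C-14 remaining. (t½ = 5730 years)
N/N₀ = (1/2)^(t/t½) = 0.007812 = 0.781%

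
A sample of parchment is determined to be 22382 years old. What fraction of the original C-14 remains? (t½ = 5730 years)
N/N₀ = (1/2)^(t/t½) = 0.0667 = 6.67%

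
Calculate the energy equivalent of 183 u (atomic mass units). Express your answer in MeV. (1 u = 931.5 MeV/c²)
E = mc² = 1.705e5 MeV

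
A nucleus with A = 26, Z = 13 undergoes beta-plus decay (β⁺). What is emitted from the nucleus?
β⁺: positron (e⁺) + neutrino (νₑ)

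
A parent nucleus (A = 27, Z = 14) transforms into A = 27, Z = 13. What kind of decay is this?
ΔA = 0, ΔZ = -1 ⇒ beta-plus decay (β⁺) or electron capture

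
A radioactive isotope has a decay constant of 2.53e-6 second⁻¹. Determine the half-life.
t½ = ln(2)/λ = 2.74e5 seconds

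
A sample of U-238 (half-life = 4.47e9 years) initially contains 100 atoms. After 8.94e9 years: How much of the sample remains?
N = N₀(1/2)^(t/t½) = 25 atoms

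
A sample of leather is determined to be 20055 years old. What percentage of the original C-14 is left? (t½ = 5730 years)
N/N₀ = (1/2)^(t/t½) = 0.08839 = 8.84%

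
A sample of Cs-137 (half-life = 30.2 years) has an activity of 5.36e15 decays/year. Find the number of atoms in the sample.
N = A/λ = 2.335e17 atoms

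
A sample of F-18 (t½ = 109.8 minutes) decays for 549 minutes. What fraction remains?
N/N₀ = (1/2)^(t/t½) = 0.03125 = 3.12%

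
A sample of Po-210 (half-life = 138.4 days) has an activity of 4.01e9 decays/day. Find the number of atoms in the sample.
N = A/λ = 8.007e11 atoms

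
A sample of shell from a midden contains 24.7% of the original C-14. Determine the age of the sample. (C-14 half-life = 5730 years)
Age = t½ × log₂(1/ratio) = 11560 years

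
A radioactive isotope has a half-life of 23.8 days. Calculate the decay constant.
λ = ln(2)/t½ = 0.02912 day⁻¹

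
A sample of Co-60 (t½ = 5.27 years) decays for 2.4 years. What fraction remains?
N/N₀ = (1/2)^(t/t½) = 0.7293 = 72.9%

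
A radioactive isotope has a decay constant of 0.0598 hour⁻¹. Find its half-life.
t½ = ln(2)/λ = 11.59 hours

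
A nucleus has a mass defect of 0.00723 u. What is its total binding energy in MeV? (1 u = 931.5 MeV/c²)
B.E. = Δm × 931.5 = 6.735 MeV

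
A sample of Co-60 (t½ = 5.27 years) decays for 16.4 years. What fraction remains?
N/N₀ = (1/2)^(t/t½) = 0.1157 = 11.6%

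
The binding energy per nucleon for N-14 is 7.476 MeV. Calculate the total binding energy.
B.E. = 7.476 × 14 = 104.7 MeV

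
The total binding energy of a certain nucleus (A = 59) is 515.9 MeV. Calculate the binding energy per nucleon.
B.E./A = 515.9/59 = 8.744 MeV/nucleon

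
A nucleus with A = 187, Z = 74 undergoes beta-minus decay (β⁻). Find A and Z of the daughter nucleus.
Daughter: A = 187, Z = 75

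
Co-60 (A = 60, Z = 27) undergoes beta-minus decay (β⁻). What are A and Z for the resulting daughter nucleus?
Daughter: A = 60, Z = 28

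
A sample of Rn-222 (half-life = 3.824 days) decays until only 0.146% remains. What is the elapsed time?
t = t½ × log₂(N₀/N) = 36.02 days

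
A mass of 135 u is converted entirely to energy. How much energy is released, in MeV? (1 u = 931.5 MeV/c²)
E = mc² = 1.258e5 MeV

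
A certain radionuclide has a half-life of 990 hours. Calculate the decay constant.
λ = ln(2)/t½ = 7.001e-4 hour⁻¹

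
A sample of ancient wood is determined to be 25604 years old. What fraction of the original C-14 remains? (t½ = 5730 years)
N/N₀ = (1/2)^(t/t½) = 0.04517 = 4.52%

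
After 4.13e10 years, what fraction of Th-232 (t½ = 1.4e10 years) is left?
N/N₀ = (1/2)^(t/t½) = 0.1294 = 12.9%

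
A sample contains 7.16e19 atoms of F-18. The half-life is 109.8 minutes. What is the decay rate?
A = λN = 4.52e17 decays/minute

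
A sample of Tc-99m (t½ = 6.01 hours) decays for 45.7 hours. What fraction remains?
N/N₀ = (1/2)^(t/t½) = 0.00514 = 0.514%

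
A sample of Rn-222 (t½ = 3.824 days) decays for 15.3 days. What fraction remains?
N/N₀ = (1/2)^(t/t½) = 0.06245 = 6.25%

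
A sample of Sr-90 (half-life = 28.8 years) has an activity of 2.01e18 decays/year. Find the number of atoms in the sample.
N = A/λ = 8.351e19 atoms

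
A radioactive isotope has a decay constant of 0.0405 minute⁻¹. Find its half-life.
t½ = ln(2)/λ = 17.11 minutes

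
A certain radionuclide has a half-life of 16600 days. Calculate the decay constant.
λ = ln(2)/t½ = 4.176e-5 day⁻¹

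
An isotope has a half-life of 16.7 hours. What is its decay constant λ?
λ = ln(2)/t½ = 0.04151 hour⁻¹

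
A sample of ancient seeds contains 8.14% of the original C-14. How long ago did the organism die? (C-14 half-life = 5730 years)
Age = t½ × log₂(1/ratio) = 20740 years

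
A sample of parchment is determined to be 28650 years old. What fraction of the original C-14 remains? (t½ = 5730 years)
N/N₀ = (1/2)^(t/t½) = 0.03125 = 3.12%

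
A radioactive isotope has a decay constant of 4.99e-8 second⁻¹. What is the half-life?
t½ = ln(2)/λ = 1.389e7 seconds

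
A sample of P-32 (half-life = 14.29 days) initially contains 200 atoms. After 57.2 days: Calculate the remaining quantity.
N = N₀(1/2)^(t/t½) = 12.48 atoms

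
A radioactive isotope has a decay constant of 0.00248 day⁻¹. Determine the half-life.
t½ = ln(2)/λ = 279.5 days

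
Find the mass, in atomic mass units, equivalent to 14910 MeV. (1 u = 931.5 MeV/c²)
m = E/c² = 16.01 u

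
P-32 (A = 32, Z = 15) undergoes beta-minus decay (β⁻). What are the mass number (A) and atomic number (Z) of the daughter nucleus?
Daughter: A = 32, Z = 16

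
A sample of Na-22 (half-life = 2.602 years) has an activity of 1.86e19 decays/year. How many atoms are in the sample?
N = A/λ = 6.982e19 atoms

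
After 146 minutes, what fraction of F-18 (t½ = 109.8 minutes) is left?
N/N₀ = (1/2)^(t/t½) = 0.3979 = 39.8%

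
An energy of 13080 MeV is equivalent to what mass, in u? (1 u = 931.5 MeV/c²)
m = E/c² = 14.04 u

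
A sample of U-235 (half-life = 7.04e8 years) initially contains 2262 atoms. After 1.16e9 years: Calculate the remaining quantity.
N = N₀(1/2)^(t/t½) = 721.9 atoms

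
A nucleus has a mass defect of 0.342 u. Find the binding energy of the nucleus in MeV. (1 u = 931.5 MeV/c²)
B.E. = Δm × 931.5 = 318.6 MeV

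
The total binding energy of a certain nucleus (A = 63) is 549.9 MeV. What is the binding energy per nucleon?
B.E./A = 549.9/63 = 8.729 MeV/nucleon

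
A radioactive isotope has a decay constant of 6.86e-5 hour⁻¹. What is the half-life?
t½ = ln(2)/λ = 10100 hours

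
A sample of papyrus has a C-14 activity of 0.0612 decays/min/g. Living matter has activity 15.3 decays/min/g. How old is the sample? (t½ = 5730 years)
Age = t½ × log₂(A₀/A) = 45640 years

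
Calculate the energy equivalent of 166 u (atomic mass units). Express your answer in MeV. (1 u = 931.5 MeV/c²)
E = mc² = 1.546e5 MeV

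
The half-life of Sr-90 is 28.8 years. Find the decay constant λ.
λ = ln(2)/t½ = 0.02407 year⁻¹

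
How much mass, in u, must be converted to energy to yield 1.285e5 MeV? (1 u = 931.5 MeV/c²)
m = E/c² = 137.9 u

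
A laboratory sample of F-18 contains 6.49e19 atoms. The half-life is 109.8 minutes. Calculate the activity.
A = λN = 4.097e17 decays/minute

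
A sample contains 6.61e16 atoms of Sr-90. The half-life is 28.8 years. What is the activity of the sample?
A = λN = 1.591e15 decays/year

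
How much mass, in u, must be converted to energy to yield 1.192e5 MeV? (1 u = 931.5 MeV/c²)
m = E/c² = 128 u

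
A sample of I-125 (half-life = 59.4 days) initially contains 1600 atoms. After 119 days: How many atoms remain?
N = N₀(1/2)^(t/t½) = 399.1 atoms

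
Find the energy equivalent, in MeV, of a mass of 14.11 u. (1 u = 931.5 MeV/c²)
E = mc² = 13140 MeV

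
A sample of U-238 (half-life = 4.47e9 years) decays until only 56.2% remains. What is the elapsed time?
t = t½ × log₂(N₀/N) = 3.716e9 years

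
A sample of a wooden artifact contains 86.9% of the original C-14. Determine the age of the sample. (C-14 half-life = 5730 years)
Age = t½ × log₂(1/ratio) = 1161 years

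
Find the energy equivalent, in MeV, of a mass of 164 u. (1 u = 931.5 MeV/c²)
E = mc² = 1.528e5 MeV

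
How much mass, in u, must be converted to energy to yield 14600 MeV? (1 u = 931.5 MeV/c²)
m = E/c² = 15.67 u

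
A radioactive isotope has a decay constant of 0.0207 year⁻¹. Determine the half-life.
t½ = ln(2)/λ = 33.49 years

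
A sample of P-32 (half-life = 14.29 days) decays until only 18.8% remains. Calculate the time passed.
t = t½ × log₂(N₀/N) = 34.46 days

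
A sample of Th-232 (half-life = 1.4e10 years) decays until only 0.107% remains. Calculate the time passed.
t = t½ × log₂(N₀/N) = 1.382e11 years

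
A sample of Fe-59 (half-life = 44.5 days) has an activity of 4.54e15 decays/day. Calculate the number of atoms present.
N = A/λ = 2.915e17 atoms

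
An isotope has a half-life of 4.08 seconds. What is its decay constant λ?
λ = ln(2)/t½ = 0.1699 second⁻¹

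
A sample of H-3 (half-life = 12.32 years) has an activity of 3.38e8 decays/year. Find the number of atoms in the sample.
N = A/λ = 6.008e9 atoms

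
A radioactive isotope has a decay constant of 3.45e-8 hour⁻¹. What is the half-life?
t½ = ln(2)/λ = 2.009e7 hours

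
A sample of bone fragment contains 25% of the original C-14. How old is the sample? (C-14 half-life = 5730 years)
Age = t½ × log₂(1/ratio) = 11460 years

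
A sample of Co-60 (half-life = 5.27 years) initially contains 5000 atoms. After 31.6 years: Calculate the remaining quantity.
N = N₀(1/2)^(t/t½) = 78.33 atoms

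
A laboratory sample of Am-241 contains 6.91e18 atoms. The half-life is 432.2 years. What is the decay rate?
A = λN = 1.108e16 decays/year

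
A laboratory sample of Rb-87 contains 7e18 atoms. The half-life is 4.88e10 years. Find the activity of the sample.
A = λN = 9.943e7 decays/year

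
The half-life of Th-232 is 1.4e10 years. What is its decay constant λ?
λ = ln(2)/t½ = 4.951e-11 year⁻¹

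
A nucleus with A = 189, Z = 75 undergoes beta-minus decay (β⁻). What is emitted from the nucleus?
β⁻: electron (e⁻) + antineutrino (ν̄ₑ)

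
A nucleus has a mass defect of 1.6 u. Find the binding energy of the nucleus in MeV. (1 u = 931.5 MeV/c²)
B.E. = Δm × 931.5 = 1490 MeV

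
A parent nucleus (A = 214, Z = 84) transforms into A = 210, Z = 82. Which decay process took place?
ΔA = -4, ΔZ = -2 ⇒ alpha decay (α)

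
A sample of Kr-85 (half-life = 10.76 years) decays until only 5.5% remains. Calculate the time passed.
t = t½ × log₂(N₀/N) = 45.02 years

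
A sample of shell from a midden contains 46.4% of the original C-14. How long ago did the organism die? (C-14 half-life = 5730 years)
Age = t½ × log₂(1/ratio) = 6348 years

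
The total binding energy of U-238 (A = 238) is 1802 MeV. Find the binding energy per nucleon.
B.E./A = 1802/238 = 7.571 MeV/nucleon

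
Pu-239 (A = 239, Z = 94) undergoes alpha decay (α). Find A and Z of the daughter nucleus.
Daughter: A = 235, Z = 92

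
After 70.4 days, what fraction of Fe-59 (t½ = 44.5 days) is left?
N/N₀ = (1/2)^(t/t½) = 0.334 = 33.4%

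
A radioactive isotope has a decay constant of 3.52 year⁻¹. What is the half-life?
t½ = ln(2)/λ = 0.1969 years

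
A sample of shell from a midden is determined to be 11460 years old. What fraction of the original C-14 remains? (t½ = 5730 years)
N/N₀ = (1/2)^(t/t½) = 0.25 = 25%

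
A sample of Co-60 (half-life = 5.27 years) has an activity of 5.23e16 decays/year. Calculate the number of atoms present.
N = A/λ = 3.976e17 atoms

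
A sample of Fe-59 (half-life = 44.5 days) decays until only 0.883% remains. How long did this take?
t = t½ × log₂(N₀/N) = 303.6 days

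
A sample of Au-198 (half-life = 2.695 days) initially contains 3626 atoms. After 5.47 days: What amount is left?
N = N₀(1/2)^(t/t½) = 888 atoms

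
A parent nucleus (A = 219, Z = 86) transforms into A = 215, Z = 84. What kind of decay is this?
ΔA = -4, ΔZ = -2 ⇒ alpha decay (α)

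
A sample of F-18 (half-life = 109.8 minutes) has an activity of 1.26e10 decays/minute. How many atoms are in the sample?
N = A/λ = 1.996e12 atoms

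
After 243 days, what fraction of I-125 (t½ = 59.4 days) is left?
N/N₀ = (1/2)^(t/t½) = 0.05868 = 5.87%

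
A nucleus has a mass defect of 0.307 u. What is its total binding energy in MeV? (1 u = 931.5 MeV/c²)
B.E. = Δm × 931.5 = 286 MeV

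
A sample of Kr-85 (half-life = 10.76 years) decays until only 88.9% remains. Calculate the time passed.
t = t½ × log₂(N₀/N) = 1.826 years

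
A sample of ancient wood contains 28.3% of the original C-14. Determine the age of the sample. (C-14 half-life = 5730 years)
Age = t½ × log₂(1/ratio) = 10440 years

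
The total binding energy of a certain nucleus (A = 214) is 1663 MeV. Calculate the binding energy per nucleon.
B.E./A = 1663/214 = 7.771 MeV/nucleon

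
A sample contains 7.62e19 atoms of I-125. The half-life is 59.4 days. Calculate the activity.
A = λN = 8.892e17 decays/day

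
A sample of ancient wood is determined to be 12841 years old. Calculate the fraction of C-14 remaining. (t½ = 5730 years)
N/N₀ = (1/2)^(t/t½) = 0.2115 = 21.2%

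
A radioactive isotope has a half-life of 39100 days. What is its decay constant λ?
λ = ln(2)/t½ = 1.773e-5 day⁻¹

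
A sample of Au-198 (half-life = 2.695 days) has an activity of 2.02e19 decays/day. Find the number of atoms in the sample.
N = A/λ = 7.854e19 atoms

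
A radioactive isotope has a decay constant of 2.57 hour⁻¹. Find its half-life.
t½ = ln(2)/λ = 0.2697 hours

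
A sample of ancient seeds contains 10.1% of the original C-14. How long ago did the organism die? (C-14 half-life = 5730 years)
Age = t½ × log₂(1/ratio) = 18950 years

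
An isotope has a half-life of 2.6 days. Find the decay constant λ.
λ = ln(2)/t½ = 0.2666 day⁻¹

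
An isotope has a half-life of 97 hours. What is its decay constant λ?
λ = ln(2)/t½ = 0.007146 hour⁻¹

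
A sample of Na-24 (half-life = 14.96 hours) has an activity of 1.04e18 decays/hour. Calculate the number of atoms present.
N = A/λ = 2.245e19 atoms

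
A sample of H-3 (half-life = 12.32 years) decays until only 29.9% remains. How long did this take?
t = t½ × log₂(N₀/N) = 21.46 years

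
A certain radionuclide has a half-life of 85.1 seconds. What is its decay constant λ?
λ = ln(2)/t½ = 0.008145 second⁻¹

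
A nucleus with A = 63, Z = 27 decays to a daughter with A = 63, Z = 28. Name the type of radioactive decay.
ΔA = 0, ΔZ = +1 ⇒ beta-minus decay (β⁻)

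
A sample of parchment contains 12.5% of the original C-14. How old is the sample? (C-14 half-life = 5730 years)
Age = t½ × log₂(1/ratio) = 17190 years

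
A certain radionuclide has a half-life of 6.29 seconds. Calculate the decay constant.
λ = ln(2)/t½ = 0.1102 second⁻¹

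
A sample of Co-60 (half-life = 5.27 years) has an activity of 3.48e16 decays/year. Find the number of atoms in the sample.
N = A/λ = 2.646e17 atoms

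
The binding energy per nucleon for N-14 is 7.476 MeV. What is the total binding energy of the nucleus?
B.E. = 7.476 × 14 = 104.7 MeV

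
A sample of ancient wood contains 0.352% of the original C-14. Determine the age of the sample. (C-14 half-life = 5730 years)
Age = t½ × log₂(1/ratio) = 46700 years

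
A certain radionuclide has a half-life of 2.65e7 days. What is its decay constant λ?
λ = ln(2)/t½ = 2.616e-8 day⁻¹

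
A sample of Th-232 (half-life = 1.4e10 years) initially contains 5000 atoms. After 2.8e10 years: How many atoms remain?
N = N₀(1/2)^(t/t½) = 1250 atoms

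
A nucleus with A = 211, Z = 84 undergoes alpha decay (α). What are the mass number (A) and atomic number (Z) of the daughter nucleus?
Daughter: A = 207, Z = 82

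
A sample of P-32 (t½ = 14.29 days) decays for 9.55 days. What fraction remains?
N/N₀ = (1/2)^(t/t½) = 0.6292 = 62.9%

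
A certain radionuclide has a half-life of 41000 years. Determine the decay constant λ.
λ = ln(2)/t½ = 1.691e-5 year⁻¹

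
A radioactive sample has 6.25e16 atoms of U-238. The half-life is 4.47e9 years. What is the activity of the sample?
A = λN = 9.692e6 decays/year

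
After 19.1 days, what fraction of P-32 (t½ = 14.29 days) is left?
N/N₀ = (1/2)^(t/t½) = 0.396 = 39.6%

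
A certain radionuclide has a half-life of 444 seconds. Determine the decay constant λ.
λ = ln(2)/t½ = 0.001561 second⁻¹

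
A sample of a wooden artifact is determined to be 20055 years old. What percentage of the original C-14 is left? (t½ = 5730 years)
N/N₀ = (1/2)^(t/t½) = 0.08839 = 8.84%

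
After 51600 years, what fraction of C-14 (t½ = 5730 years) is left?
N/N₀ = (1/2)^(t/t½) = 0.001946 = 0.195%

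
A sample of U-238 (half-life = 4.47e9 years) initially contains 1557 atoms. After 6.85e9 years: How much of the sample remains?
N = N₀(1/2)^(t/t½) = 538.2 atoms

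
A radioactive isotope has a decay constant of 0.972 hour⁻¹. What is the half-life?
t½ = ln(2)/λ = 0.7131 hours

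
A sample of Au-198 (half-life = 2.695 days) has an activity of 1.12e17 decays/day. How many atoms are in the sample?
N = A/λ = 4.355e17 atoms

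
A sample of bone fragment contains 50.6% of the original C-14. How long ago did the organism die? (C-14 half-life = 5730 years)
Age = t½ × log₂(1/ratio) = 5631 years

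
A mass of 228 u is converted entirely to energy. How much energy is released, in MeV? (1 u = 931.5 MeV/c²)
E = mc² = 2.124e5 MeV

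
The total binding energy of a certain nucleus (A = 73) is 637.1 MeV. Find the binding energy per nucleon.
B.E./A = 637.1/73 = 8.727 MeV/nucleon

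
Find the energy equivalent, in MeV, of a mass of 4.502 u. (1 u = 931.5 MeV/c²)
E = mc² = 4194 MeV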